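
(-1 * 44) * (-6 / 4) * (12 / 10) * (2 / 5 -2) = -126.72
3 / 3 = 1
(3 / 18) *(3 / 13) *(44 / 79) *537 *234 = 212652 / 79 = 2691.80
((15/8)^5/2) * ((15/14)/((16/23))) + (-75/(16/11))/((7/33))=-3306450825/14680064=-225.23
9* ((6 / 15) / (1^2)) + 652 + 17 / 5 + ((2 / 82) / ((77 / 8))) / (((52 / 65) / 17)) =2080633 / 3157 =659.05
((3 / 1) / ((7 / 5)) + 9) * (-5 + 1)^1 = -312 / 7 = -44.57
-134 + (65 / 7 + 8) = -817 / 7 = -116.71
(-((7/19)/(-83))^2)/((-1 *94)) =49/233771326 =0.00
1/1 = 1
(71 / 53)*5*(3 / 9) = 355 / 159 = 2.23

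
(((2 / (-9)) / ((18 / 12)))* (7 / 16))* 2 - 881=-47581 / 54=-881.13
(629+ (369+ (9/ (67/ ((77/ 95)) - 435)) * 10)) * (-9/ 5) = -24361929/ 13565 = -1795.94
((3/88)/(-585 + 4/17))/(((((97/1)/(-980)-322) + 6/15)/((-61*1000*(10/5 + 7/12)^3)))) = -11130662375/58403931696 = -0.19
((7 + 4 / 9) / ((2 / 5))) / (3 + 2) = 67 / 18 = 3.72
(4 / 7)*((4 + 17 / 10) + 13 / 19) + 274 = 184636 / 665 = 277.65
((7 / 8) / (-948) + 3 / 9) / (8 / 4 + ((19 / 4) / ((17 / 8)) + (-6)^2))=42857 / 5187456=0.01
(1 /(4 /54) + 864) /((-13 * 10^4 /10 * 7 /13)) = -351 /2800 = -0.13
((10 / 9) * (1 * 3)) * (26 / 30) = 26 / 9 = 2.89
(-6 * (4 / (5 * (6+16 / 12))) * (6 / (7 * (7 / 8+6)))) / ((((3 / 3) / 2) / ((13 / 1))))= -44928 / 21175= -2.12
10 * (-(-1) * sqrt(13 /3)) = 10 * sqrt(39) /3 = 20.82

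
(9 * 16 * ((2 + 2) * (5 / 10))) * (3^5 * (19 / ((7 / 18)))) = 23934528 / 7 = 3419218.29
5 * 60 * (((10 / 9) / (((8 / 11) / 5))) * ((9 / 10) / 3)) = 1375 / 2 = 687.50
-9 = -9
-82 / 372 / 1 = -41 / 186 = -0.22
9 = 9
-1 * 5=-5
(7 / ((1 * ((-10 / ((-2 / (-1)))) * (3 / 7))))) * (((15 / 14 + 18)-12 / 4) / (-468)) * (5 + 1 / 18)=245 / 432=0.57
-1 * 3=-3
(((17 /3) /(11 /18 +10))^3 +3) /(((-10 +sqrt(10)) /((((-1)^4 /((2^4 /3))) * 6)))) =-21964821 /55742968 - 21964821 * sqrt(10) /557429680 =-0.52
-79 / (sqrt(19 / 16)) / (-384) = 79 *sqrt(19) / 1824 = 0.19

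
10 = 10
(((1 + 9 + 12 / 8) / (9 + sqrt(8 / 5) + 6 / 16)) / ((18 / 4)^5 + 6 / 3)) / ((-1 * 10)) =-110400 / 1632287269 + 23552 * sqrt(10) / 8161436345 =-0.00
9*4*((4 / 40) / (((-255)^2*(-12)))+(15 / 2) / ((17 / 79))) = 271957499 / 216750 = 1254.71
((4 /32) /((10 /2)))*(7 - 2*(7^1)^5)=-33607 /40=-840.18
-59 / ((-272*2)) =59 / 544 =0.11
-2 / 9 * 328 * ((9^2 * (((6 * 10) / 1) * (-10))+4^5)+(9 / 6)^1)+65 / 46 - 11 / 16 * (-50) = 5742491713 / 1656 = 3467688.23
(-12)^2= 144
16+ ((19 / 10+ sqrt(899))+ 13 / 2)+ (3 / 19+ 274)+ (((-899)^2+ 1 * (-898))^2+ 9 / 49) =sqrt(899)+ 3033841014271537 / 4655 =651738134137.72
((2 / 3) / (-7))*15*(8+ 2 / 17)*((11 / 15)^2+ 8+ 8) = -342332 / 1785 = -191.78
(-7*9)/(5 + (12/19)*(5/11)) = -13167/1105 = -11.92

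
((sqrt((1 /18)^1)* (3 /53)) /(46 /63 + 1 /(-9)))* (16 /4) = 42* sqrt(2) /689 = 0.09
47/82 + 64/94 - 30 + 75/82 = -27.83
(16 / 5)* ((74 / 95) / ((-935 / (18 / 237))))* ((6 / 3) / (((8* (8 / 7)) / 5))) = -1554 / 7017175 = -0.00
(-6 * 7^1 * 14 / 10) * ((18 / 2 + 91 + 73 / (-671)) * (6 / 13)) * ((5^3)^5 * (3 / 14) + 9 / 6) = -773199646173447192 / 43615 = -17727837812070.32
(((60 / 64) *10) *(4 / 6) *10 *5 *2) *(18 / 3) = 3750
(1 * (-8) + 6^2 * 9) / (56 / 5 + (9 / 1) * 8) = 395 / 104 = 3.80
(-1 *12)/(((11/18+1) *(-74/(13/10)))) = 702/5365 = 0.13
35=35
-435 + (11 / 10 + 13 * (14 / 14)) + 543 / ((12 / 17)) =6967 / 20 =348.35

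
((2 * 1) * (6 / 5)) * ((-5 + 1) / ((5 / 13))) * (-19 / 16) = 741 / 25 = 29.64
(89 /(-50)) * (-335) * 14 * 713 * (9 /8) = 267851997 /40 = 6696299.92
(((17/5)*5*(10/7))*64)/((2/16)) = 12434.29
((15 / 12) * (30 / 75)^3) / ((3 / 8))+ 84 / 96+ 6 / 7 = 1.95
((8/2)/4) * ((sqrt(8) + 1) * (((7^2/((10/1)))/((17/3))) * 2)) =147/85 + 294 * sqrt(2)/85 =6.62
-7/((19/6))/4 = -21/38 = -0.55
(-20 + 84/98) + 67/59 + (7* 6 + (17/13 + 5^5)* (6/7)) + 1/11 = 159682304/59059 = 2703.78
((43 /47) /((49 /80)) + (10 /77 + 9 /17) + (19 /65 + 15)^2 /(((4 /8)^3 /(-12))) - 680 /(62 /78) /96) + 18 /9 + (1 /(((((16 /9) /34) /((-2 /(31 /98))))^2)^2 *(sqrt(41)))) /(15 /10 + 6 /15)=-5066327623027609 /225623297900 + 15795015183450405 *sqrt(41) /5755382872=17550215.30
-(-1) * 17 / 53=17 / 53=0.32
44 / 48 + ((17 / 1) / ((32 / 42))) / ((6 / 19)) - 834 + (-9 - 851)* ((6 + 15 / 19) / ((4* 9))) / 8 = -1427647 / 1824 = -782.70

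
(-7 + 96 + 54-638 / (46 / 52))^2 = 176863401 / 529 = 334335.35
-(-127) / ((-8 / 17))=-269.88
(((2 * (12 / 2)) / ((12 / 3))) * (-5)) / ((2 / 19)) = -285 / 2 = -142.50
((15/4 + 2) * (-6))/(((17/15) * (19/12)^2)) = -74520/6137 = -12.14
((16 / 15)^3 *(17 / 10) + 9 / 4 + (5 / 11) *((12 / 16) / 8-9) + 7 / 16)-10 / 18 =872107 / 5940000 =0.15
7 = 7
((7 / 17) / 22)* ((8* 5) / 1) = 0.75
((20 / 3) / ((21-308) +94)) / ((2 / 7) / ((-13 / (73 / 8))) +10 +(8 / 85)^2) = -52598000 / 14935230309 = -0.00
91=91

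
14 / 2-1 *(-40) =47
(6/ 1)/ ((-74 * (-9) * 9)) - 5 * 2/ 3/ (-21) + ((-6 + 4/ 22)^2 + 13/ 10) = 298784839/ 8461530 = 35.31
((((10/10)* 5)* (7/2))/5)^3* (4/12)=343/24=14.29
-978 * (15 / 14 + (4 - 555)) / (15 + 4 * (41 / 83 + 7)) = 312479313 / 26131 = 11958.18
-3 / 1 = -3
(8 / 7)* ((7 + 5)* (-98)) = -1344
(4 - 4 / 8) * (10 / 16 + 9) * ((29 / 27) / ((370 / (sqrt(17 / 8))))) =15631 * sqrt(34) / 639360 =0.14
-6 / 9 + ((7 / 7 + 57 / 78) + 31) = 2501 / 78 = 32.06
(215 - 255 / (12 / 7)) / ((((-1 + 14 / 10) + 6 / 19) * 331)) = 25175 / 90032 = 0.28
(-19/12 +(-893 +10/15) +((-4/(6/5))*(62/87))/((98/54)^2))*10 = -3737564615/417774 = -8946.38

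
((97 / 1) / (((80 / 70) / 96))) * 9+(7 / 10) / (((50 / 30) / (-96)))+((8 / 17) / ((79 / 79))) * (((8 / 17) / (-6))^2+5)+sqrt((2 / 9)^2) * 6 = 81022533464 / 1105425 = 73295.37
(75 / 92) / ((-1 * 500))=-0.00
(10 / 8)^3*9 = 1125 / 64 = 17.58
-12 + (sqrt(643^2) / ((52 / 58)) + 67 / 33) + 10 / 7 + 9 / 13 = 4260317 / 6006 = 709.34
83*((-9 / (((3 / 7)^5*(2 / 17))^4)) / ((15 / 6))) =-553139379495756710648243 / 15496819560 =-35693735566458.17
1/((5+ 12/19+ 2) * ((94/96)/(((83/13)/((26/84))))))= 3179232/1151735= 2.76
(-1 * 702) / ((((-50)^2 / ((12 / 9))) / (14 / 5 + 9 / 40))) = -14157 / 12500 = -1.13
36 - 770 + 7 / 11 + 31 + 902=2196 / 11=199.64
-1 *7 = -7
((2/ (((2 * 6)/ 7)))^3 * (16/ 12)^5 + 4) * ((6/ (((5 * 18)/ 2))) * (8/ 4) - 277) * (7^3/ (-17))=99876231364/ 1673055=59696.92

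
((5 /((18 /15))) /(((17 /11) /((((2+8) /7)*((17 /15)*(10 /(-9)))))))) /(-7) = 2750 /3969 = 0.69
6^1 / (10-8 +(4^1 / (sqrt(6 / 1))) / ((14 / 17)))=882 / 5-357 * sqrt(6) / 5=1.51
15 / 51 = 5 / 17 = 0.29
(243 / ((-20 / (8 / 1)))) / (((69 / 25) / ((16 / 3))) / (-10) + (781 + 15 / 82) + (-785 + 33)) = -15940800 / 4777513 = -3.34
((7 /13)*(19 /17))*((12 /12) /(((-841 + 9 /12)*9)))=-532 /6685029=-0.00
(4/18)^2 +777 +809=128470/81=1586.05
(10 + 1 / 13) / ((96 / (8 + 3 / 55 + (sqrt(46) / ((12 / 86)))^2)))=307451629 / 1235520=248.84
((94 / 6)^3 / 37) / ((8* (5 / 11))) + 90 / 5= 1861333 / 39960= 46.58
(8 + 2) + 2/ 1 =12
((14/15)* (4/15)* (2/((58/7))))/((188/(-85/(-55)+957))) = 1033312/3373425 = 0.31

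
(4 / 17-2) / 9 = -10 / 51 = -0.20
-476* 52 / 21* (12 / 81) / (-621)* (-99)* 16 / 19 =-23.44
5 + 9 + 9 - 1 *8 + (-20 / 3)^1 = 25 / 3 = 8.33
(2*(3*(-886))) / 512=-1329 / 128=-10.38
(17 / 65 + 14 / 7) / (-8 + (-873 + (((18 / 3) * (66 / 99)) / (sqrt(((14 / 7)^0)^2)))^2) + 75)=-147 / 51350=-0.00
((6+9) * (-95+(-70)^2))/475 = 2883/19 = 151.74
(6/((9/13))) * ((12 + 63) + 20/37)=72670/111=654.68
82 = 82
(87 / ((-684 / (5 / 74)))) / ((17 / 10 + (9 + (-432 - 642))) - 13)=725 / 90796668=0.00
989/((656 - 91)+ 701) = 989/1266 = 0.78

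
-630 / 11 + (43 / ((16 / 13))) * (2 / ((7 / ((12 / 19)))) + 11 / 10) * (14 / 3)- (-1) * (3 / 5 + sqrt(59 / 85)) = sqrt(5015) / 85 + 7629043 / 50160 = 152.93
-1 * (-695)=695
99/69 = 33/23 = 1.43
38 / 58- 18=-503 / 29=-17.34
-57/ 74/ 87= -0.01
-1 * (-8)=8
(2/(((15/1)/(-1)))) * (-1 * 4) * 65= 104/3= 34.67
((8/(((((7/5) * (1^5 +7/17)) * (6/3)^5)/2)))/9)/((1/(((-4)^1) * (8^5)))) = -696320/189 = -3684.23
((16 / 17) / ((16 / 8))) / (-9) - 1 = -161 / 153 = -1.05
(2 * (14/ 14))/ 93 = 2/ 93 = 0.02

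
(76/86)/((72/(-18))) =-19/86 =-0.22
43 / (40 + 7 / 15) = 645 / 607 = 1.06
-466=-466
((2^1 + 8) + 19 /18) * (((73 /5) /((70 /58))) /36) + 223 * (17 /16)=54579991 /226800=240.65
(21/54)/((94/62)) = 217/846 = 0.26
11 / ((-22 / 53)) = -53 / 2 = -26.50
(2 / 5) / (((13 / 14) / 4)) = 112 / 65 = 1.72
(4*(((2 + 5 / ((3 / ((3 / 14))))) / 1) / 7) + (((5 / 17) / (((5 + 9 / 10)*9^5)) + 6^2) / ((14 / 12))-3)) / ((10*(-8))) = -28250872819 / 77388832080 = -0.37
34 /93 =0.37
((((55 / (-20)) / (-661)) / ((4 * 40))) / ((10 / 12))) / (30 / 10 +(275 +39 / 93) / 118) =20119 / 3439315200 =0.00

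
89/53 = 1.68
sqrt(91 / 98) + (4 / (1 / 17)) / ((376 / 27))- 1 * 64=-58.15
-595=-595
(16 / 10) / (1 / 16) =128 / 5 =25.60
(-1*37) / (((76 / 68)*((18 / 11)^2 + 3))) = -76109 / 13053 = -5.83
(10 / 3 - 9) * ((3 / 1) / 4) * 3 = -51 / 4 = -12.75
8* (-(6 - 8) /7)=16 /7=2.29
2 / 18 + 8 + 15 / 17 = 1376 / 153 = 8.99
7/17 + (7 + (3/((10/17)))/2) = 3387/340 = 9.96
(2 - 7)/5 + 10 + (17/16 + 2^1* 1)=193/16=12.06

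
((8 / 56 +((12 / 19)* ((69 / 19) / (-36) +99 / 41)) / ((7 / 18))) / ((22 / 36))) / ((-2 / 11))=-3637107 / 103607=-35.10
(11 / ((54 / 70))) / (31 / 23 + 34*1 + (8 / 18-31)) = 2.98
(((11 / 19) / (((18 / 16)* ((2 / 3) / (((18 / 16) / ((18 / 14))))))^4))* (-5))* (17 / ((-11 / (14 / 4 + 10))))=204085 / 1824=111.89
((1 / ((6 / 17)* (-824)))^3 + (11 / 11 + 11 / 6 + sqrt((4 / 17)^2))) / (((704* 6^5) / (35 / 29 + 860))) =5831364657872675 / 12079458119659290624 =0.00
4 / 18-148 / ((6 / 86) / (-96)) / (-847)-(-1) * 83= -1198429 / 7623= -157.21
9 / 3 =3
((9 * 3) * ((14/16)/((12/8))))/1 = 63/4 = 15.75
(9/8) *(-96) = -108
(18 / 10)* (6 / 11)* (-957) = -4698 / 5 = -939.60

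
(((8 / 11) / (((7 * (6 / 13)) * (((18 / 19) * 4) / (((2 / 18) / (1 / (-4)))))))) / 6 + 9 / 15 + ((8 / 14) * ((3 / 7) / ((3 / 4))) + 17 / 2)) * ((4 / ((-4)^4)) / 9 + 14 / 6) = 9959044699 / 452656512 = 22.00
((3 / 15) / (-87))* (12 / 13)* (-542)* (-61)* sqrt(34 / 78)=-46.32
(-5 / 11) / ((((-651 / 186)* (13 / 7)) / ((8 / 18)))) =40 / 1287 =0.03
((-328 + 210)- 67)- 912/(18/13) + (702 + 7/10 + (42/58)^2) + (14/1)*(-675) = -241966859/25230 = -9590.44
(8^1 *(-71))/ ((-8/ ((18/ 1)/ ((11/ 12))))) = 1394.18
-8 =-8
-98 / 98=-1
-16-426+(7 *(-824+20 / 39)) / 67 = -1379758 / 2613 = -528.04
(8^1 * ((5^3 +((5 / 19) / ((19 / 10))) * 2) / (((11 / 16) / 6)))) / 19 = 34732800 / 75449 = 460.35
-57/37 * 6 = -342/37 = -9.24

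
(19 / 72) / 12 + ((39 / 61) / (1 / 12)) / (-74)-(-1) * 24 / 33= 13848161 / 21450528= 0.65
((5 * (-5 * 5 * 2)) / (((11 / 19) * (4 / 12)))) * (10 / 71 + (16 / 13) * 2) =-34228500 / 10153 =-3371.27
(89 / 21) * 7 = 89 / 3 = 29.67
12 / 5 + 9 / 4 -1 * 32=-547 / 20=-27.35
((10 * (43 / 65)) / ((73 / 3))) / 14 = 129 / 6643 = 0.02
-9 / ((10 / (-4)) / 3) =54 / 5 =10.80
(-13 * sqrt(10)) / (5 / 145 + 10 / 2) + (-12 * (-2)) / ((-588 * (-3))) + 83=12203 / 147 - 377 * sqrt(10) / 146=74.85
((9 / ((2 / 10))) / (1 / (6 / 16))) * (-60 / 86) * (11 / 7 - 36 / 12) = 10125 / 602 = 16.82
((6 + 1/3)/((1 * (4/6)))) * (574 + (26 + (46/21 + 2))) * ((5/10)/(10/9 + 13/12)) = 723216/553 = 1307.80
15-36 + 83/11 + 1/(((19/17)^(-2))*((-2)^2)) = -167117/12716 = -13.14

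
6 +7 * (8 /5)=86 /5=17.20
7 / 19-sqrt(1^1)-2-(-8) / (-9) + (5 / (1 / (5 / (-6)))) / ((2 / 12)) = -28.52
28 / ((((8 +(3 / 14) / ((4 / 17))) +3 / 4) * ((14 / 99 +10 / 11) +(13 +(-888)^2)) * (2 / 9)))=698544 / 42234380627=0.00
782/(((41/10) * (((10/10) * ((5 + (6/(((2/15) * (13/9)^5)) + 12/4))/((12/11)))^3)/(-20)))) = -13833458497273756714214400/9725675333640806974381079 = -1.42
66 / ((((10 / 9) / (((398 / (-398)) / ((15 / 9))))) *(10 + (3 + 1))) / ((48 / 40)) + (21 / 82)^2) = -35946504 / 11731279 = -3.06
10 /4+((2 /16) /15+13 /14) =2887 /840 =3.44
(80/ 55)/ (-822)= -8/ 4521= -0.00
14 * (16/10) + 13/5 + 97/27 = 772/27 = 28.59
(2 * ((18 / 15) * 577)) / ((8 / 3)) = 5193 / 10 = 519.30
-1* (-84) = 84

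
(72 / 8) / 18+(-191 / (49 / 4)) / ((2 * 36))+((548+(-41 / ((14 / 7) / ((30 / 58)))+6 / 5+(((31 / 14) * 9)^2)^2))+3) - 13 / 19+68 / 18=16750832495051 / 105836080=158271.48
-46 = -46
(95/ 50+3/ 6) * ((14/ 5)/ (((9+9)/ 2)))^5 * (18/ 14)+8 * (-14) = -3826942672/ 34171875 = -111.99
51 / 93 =0.55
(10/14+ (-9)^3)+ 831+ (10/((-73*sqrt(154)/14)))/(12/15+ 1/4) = 102.57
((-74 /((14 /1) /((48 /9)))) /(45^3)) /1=-592 /1913625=-0.00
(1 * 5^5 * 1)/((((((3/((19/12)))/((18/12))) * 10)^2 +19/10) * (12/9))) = 16921875/1165718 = 14.52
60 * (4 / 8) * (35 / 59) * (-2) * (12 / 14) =-1800 / 59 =-30.51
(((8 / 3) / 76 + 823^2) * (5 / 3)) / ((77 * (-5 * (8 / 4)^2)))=-733.04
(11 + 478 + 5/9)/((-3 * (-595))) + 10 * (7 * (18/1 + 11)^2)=945750956/16065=58870.27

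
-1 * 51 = -51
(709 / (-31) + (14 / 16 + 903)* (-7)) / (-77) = 1574799 / 19096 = 82.47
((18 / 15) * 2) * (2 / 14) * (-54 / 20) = -162 / 175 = -0.93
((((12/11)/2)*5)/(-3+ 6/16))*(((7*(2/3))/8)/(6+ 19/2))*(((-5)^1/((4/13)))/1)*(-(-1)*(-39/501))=-8450/170841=-0.05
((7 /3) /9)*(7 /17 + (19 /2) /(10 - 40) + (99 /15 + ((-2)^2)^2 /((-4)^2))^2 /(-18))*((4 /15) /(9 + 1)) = -333487 /15491250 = -0.02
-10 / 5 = -2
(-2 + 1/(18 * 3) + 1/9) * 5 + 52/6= -37/54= -0.69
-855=-855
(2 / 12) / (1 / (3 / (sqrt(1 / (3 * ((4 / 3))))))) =1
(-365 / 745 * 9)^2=431649 / 22201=19.44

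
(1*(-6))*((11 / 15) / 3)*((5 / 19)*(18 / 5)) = -132 / 95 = -1.39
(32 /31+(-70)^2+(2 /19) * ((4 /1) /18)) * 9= 44109.50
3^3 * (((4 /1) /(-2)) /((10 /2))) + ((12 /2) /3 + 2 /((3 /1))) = -122 /15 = -8.13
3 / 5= 0.60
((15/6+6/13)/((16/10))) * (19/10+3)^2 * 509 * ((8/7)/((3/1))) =13443199/1560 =8617.44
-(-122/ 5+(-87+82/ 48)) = 13163/ 120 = 109.69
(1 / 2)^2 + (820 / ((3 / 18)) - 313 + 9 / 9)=18433 / 4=4608.25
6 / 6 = 1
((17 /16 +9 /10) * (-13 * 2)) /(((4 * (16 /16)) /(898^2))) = -10286691.02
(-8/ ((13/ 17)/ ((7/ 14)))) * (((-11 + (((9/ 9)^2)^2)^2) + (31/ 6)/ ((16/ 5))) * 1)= 13685/ 312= 43.86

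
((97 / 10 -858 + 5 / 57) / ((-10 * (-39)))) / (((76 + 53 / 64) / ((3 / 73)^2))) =-0.00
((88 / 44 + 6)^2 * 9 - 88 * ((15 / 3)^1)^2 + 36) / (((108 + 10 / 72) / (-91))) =1336.32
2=2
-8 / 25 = -0.32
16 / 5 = 3.20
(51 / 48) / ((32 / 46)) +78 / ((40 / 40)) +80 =40839 / 256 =159.53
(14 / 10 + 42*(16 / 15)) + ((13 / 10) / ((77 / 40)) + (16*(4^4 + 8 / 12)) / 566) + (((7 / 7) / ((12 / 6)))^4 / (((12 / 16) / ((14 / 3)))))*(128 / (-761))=40345455509 / 746232795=54.07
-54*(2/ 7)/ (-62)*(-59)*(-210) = 95580/ 31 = 3083.23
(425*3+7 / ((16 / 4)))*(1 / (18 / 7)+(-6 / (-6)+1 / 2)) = 86819 / 36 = 2411.64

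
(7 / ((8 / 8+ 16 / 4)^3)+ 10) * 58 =72906 / 125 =583.25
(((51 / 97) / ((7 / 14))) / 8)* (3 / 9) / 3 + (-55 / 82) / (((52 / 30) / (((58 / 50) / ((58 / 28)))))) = -125381 / 620412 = -0.20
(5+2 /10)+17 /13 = 423 /65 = 6.51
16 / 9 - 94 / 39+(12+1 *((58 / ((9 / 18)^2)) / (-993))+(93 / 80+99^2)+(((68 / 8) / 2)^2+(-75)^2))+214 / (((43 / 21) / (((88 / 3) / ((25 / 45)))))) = 20974.57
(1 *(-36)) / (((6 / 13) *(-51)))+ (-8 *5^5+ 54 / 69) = -9774096 / 391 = -24997.69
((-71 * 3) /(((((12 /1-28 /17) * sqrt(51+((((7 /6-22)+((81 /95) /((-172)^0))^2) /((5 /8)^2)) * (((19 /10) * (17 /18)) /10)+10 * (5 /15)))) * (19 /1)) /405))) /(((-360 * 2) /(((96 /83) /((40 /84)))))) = 153983025 * sqrt(20604360741) /100329500568176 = 0.22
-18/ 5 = -3.60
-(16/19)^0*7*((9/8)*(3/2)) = -189/16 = -11.81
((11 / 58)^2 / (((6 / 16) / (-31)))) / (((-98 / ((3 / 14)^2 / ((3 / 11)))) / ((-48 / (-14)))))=247566 / 14134687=0.02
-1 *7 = -7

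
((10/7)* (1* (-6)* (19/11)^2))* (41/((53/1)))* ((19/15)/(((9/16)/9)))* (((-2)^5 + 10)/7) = 35996032/28567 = 1260.06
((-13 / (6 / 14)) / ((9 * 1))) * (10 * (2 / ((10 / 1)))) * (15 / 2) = -455 / 9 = -50.56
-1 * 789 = -789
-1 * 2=-2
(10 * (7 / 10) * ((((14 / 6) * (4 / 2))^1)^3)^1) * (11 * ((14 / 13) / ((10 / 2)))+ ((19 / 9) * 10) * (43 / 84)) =444167164 / 47385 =9373.58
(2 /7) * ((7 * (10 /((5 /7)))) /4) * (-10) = -70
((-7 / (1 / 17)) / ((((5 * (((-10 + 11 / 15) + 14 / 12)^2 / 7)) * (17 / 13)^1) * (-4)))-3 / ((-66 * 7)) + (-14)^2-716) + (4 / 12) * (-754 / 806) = -16281909841 / 31322214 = -519.82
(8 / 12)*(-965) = -1930 / 3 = -643.33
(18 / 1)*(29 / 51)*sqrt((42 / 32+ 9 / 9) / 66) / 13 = 29*sqrt(2442) / 9724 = 0.15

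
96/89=1.08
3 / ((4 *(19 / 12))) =9 / 19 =0.47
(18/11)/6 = 3/11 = 0.27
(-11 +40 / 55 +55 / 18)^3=-2918076589 / 7762392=-375.92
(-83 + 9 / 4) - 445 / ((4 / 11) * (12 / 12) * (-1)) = 1143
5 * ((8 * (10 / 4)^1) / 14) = 7.14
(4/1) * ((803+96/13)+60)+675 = 54035/13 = 4156.54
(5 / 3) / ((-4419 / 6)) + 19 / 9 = 9319 / 4419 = 2.11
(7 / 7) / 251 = 1 / 251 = 0.00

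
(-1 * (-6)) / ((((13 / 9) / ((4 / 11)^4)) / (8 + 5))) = 13824 / 14641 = 0.94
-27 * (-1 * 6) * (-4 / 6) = -108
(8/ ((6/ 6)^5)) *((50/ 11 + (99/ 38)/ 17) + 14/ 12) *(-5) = -2500760/ 10659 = -234.61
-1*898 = -898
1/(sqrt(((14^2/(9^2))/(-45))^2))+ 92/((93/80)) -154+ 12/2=-916199/18228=-50.26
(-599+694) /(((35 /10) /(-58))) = -11020 /7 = -1574.29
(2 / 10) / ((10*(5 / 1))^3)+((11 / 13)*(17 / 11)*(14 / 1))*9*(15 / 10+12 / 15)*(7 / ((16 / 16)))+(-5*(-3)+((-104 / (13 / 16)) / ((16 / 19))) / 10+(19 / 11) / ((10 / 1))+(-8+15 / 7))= 1655966938501 / 625625000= 2646.90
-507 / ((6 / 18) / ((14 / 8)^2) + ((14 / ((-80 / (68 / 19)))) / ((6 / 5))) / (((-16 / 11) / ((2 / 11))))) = -45313632 / 15559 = -2912.37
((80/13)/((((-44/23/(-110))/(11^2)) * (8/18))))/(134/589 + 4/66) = 486838539/1456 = 334367.13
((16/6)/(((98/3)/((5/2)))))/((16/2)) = 5/196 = 0.03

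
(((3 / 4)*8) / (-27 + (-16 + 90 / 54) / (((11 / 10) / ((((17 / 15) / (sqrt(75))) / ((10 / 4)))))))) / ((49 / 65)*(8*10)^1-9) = -38701698750 / 8929924130033 + 564478200*sqrt(3) / 8929924130033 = -0.00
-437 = -437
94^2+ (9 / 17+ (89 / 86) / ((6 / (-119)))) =77333989 / 8772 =8816.00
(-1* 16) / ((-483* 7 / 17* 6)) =136 / 10143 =0.01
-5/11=-0.45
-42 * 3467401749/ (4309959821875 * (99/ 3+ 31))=-72815436729/ 137918714300000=-0.00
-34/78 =-17/39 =-0.44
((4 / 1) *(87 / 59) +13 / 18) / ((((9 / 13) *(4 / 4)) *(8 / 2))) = 91403 / 38232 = 2.39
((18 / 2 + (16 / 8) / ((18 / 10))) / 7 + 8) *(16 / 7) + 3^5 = 16669 / 63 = 264.59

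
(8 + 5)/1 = 13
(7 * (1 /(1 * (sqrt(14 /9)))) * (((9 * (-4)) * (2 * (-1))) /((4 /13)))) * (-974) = -341874 * sqrt(14) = -1279175.38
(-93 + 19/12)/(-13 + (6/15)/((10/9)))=27425/3792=7.23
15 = 15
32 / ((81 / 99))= 352 / 9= 39.11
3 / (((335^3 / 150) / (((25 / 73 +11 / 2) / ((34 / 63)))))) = 483651 / 3732468830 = 0.00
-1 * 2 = -2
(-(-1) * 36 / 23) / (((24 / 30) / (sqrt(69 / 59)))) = 45 * sqrt(4071) / 1357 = 2.12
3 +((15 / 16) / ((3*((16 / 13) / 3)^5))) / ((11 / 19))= 9124947033 / 184549376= 49.44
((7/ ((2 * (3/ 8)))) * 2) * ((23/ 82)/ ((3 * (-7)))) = -92/ 369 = -0.25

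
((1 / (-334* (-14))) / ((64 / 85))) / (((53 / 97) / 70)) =41225 / 1132928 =0.04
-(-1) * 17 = 17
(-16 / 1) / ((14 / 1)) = -8 / 7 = -1.14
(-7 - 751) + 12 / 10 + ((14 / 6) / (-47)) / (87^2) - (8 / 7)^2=-198222847259 / 261471105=-758.11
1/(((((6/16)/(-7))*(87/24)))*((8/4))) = -224/87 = -2.57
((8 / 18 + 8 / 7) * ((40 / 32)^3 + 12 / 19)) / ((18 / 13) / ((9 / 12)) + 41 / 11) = 1605175 / 2180592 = 0.74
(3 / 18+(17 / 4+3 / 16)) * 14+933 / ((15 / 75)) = 113507 / 24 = 4729.46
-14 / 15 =-0.93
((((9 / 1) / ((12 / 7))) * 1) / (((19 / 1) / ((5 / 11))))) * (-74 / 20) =-777 / 1672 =-0.46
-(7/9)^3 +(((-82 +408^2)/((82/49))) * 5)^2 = 302839406650079642/1225449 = 247125263189.31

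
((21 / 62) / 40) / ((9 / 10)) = 7 / 744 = 0.01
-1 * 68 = -68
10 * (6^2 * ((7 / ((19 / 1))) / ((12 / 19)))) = 210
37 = 37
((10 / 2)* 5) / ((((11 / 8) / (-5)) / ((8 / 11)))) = -8000 / 121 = -66.12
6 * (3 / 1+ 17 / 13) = 336 / 13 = 25.85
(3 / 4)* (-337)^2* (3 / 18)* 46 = 2612087 / 4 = 653021.75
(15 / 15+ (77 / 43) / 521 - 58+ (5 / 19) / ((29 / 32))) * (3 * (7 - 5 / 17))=-12599714052 / 11044679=-1140.79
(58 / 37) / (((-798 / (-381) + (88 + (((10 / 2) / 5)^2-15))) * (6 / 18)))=0.06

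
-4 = -4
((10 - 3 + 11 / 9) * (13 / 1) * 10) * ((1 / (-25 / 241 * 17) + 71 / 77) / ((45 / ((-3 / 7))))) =-22353032 / 6185025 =-3.61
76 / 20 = 19 / 5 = 3.80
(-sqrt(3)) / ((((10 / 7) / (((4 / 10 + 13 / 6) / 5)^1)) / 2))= -539* sqrt(3) / 750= -1.24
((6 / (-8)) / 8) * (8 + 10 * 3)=-57 / 16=-3.56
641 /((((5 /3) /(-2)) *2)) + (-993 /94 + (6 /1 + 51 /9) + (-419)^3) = -103720223921 /1410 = -73560442.50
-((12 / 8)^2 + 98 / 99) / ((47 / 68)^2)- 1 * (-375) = 368.22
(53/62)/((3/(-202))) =-5353/93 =-57.56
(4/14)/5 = 0.06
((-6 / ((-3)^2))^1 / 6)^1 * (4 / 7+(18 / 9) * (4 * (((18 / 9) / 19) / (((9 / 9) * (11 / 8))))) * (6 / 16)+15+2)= -8681 / 4389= -1.98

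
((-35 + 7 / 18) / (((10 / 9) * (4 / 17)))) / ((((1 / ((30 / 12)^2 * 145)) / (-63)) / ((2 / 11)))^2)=-110475018871875 / 7744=-14265885701.43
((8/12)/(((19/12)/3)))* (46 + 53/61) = 68616/1159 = 59.20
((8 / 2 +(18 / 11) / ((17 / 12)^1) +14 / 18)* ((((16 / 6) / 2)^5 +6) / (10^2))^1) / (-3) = -145781 / 721710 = -0.20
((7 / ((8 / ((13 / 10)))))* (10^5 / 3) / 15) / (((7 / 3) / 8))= 26000 / 3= 8666.67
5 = 5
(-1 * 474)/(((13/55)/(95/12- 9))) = 4345/2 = 2172.50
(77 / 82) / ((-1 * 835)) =-77 / 68470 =-0.00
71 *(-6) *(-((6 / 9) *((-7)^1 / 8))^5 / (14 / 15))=-30.83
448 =448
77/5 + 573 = 2942/5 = 588.40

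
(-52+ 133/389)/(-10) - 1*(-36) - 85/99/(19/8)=59713747/1463418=40.80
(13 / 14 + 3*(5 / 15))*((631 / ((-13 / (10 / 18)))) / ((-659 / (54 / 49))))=255555 / 2938481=0.09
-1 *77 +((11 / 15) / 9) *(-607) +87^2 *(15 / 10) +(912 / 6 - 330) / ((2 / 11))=2766971 / 270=10248.04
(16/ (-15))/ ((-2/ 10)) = 16/ 3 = 5.33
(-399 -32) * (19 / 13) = -8189 / 13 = -629.92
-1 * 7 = -7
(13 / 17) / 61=0.01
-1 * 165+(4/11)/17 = -30851/187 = -164.98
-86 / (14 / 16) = -688 / 7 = -98.29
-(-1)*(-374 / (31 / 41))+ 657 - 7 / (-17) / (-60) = 162.35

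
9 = 9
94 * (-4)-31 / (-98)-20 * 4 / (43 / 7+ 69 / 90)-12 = -56774243 / 142198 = -399.26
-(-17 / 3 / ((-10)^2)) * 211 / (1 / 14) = 25109 / 150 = 167.39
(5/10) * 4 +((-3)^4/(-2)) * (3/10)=-203/20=-10.15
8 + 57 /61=545 /61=8.93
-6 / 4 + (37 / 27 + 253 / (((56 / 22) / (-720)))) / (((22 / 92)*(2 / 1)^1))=-622161803 / 4158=-149630.06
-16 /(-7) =16 /7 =2.29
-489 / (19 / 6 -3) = -2934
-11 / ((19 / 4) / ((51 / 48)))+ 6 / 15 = -783 / 380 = -2.06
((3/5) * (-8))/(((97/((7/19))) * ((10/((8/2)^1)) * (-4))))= 84/46075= 0.00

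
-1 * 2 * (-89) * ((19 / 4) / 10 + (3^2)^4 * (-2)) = -46712629 / 20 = -2335631.45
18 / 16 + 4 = 41 / 8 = 5.12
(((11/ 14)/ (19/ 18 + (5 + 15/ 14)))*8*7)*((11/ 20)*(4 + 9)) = 99099/ 2245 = 44.14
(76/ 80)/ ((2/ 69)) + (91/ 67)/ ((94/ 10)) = 4146539/ 125960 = 32.92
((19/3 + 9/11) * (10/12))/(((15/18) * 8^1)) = 59/66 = 0.89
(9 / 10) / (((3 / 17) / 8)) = 204 / 5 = 40.80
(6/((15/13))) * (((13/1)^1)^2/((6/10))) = 4394/3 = 1464.67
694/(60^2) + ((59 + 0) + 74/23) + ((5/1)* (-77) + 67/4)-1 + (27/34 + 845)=379316027/703800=538.95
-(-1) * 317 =317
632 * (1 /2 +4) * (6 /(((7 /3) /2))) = 102384 /7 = 14626.29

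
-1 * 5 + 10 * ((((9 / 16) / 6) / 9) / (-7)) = -5.01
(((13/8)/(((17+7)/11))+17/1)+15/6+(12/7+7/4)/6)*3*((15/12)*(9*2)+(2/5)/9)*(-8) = -11356313/1008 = -11266.18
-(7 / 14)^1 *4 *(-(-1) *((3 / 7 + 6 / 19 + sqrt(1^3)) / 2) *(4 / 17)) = -928 / 2261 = -0.41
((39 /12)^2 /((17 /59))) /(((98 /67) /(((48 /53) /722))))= 2004171 /63751156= 0.03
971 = 971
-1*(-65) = 65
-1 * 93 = -93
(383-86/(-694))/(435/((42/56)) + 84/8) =0.65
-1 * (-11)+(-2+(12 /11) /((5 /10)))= 123 /11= 11.18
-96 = -96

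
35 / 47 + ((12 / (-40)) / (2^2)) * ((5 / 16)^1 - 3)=28463 / 30080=0.95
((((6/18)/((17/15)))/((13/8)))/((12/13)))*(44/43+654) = 128.44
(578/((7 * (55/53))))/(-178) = -15317/34265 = -0.45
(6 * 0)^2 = 0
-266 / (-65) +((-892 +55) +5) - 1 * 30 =-55764 / 65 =-857.91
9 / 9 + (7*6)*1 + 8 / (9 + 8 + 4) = 911 / 21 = 43.38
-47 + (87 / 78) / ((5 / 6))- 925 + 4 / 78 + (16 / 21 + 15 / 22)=-9701357 / 10010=-969.17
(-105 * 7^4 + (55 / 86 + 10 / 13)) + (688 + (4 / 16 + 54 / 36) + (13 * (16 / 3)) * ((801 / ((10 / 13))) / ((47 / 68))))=-77221021783 / 525460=-146958.90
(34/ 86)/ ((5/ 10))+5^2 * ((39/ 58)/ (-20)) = -497/ 9976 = -0.05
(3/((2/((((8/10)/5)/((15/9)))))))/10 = 9/625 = 0.01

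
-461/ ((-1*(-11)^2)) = 461/ 121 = 3.81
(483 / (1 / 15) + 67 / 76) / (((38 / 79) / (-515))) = -22404700595 / 2888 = -7757860.32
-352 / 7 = -50.29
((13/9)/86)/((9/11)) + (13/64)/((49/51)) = 2533453/10922688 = 0.23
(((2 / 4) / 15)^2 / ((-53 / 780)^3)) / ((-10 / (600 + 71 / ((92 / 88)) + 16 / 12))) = 811624528 / 3424171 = 237.03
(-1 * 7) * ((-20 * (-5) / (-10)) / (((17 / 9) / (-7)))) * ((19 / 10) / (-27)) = 931 / 51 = 18.25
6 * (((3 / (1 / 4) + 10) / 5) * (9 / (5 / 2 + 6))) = 2376 / 85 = 27.95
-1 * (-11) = 11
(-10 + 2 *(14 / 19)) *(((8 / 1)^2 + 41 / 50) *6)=-1575126 / 475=-3316.05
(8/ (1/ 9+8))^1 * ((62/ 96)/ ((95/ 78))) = 3627/ 6935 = 0.52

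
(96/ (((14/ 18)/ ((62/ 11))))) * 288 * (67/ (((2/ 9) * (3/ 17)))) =26358027264/ 77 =342312042.39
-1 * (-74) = 74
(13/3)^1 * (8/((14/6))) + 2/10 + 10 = 877/35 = 25.06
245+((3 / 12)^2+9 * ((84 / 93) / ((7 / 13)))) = 129039 / 496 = 260.16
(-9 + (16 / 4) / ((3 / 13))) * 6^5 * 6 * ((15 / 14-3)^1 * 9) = -47239200 / 7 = -6748457.14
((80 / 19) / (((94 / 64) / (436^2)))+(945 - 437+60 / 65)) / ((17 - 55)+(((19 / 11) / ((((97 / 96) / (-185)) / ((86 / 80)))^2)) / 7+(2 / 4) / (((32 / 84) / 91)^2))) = 587226774296988672 / 40965167312280341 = 14.33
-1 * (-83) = 83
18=18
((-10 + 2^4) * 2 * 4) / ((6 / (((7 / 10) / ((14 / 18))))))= 36 / 5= 7.20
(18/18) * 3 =3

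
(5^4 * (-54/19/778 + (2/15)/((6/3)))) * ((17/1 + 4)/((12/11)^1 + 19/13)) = 174824650/539543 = 324.02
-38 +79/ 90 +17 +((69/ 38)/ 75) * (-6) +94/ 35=-1052269/ 59850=-17.58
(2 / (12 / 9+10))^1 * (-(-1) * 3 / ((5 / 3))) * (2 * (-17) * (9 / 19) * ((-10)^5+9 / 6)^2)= -9719708402187 / 190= -51156360011.51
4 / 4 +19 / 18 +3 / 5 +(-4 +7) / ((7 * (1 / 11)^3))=361043 / 630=573.08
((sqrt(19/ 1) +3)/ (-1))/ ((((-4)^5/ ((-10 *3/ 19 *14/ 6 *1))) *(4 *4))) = -0.00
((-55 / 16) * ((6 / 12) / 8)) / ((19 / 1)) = -55 / 4864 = -0.01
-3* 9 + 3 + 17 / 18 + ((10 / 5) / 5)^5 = -1296299 / 56250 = -23.05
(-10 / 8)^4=625 / 256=2.44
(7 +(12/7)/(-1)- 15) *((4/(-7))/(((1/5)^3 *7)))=34000/343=99.13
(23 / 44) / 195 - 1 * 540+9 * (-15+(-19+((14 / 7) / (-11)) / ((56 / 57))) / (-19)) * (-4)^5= 701032531 / 5460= 128394.24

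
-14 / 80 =-7 / 40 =-0.18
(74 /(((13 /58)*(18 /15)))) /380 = 1073 /1482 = 0.72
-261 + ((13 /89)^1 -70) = -330.85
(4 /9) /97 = 4 /873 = 0.00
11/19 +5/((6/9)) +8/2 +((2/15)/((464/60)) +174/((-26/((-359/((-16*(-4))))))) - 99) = -49.36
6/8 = 3/4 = 0.75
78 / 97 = 0.80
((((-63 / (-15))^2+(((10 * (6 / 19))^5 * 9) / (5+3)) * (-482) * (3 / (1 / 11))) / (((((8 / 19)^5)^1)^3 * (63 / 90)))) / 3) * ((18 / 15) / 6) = -710923962220414535144650047 / 3078632557772800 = -230921991786.74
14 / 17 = 0.82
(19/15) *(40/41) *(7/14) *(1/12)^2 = 0.00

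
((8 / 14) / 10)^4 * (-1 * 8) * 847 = -15488 / 214375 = -0.07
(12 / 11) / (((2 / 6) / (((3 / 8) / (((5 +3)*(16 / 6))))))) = 0.06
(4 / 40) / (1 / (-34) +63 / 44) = 374 / 5245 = 0.07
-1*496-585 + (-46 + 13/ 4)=-4495/ 4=-1123.75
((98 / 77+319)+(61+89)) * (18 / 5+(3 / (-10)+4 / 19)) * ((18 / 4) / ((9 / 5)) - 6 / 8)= 24152737 / 8360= 2889.08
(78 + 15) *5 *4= 1860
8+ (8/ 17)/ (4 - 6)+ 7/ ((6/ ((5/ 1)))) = 1387/ 102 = 13.60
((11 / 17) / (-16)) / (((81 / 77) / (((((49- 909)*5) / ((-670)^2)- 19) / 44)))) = 3285359 / 197803296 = 0.02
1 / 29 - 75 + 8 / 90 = -97714 / 1305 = -74.88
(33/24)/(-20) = -11/160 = -0.07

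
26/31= 0.84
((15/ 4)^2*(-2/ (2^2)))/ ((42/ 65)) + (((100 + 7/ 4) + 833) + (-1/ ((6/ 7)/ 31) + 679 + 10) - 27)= 2082799/ 1344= 1549.70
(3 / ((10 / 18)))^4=531441 / 625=850.31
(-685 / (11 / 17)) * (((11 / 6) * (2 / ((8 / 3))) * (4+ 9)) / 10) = -30277 / 16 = -1892.31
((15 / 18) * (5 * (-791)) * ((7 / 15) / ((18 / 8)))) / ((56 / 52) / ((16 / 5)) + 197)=-5758480 / 1662363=-3.46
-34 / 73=-0.47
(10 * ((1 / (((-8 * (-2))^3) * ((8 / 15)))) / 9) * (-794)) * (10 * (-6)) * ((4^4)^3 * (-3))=-1219584000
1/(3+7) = 1/10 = 0.10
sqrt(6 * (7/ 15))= 1.67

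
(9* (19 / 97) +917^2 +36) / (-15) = -81569896 / 1455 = -56061.78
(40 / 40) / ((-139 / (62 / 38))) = -31 / 2641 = -0.01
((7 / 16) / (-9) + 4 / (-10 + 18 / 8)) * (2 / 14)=-2521 / 31248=-0.08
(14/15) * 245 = 686/3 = 228.67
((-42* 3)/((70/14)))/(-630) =1/25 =0.04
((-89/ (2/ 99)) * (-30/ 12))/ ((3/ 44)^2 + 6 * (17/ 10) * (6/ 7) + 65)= 746291700/ 4997131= 149.34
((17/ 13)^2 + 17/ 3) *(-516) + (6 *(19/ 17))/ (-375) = -3806.41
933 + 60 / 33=934.82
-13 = -13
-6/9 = -2/3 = -0.67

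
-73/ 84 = -0.87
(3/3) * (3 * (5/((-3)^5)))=-5/81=-0.06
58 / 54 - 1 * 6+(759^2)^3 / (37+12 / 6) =1720652480153453240 / 351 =4902143818101006.38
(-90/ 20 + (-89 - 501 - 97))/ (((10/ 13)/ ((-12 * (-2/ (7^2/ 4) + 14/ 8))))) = 16774407/ 980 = 17116.74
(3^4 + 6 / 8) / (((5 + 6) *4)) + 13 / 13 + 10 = 2263 / 176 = 12.86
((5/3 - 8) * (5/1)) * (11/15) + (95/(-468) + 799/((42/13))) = 733445/3276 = 223.88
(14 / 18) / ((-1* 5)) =-7 / 45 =-0.16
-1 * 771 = -771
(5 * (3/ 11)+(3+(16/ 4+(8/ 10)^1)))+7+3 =1054/ 55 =19.16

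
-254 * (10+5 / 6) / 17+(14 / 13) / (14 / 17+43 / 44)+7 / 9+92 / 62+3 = -4318928051 / 27684891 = -156.00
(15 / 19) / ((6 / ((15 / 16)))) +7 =4331 / 608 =7.12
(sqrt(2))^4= 4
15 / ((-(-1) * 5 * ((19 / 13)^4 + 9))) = 85683 / 387370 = 0.22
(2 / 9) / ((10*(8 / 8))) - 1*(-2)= 91 / 45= 2.02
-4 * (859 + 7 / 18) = -30938 / 9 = -3437.56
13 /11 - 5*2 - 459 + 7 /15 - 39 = -83548 /165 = -506.35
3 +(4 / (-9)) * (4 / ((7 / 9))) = 5 / 7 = 0.71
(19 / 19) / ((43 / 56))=56 / 43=1.30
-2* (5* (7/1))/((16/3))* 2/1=-105/4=-26.25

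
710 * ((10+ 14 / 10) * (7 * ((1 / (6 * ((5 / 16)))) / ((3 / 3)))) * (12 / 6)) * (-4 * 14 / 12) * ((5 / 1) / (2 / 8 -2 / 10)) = -84609280 / 3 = -28203093.33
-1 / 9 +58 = 521 / 9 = 57.89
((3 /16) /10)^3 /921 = 0.00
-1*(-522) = 522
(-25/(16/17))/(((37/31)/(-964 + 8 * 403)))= -7443875/148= -50296.45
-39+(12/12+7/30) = -1133/30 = -37.77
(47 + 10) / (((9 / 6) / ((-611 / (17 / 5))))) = -116090 / 17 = -6828.82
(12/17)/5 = 12/85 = 0.14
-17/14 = -1.21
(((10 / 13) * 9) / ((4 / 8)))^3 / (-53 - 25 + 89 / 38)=-1772928 / 50531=-35.09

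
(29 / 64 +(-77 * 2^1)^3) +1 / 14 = -1636214037 / 448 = -3652263.48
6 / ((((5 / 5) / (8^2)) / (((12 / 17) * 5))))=23040 / 17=1355.29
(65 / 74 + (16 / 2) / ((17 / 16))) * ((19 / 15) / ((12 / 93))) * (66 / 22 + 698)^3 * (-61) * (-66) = 1439973080278703663 / 12580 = 114465268702599.66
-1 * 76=-76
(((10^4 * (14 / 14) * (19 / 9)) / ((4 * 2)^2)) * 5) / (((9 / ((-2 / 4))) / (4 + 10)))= -415625 / 324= -1282.79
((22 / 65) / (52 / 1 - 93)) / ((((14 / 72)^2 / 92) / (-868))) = 325264896 / 18655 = 17435.80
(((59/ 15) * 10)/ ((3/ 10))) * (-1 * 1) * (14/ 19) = -16520/ 171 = -96.61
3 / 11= 0.27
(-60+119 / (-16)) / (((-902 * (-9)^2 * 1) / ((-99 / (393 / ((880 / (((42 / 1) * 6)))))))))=-59345 / 73088568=-0.00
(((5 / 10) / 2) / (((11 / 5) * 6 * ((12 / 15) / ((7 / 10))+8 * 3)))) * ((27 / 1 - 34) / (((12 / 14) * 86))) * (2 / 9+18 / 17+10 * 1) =-1480045 / 1834119936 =-0.00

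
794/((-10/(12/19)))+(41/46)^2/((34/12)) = -85206219/1708670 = -49.87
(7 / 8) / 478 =7 / 3824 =0.00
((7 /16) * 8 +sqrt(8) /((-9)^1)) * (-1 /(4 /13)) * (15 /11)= -1365 /88 +65 * sqrt(2) /66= -14.12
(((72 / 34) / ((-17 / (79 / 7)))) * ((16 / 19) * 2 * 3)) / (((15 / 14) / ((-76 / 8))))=91008 / 1445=62.98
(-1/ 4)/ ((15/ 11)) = -11/ 60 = -0.18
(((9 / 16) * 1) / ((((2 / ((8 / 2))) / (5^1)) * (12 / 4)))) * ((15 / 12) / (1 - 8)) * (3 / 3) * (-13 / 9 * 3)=325 / 224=1.45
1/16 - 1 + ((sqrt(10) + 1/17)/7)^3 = -0.84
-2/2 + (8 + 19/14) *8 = 517/7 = 73.86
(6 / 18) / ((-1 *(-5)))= 1 / 15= 0.07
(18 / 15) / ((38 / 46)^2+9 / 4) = 12696 / 31025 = 0.41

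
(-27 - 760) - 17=-804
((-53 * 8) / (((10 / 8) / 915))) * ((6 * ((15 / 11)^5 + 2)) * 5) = -62524763.00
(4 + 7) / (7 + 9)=11 / 16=0.69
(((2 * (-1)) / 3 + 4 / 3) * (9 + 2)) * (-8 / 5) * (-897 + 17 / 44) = 10520.27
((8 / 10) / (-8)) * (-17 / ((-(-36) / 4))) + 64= 64.19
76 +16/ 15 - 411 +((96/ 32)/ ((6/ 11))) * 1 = -9853/ 30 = -328.43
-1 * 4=-4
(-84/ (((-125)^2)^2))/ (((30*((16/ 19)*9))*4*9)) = -133/ 3164062500000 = -0.00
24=24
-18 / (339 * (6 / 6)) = -6 / 113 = -0.05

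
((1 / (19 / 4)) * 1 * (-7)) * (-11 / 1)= 308 / 19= 16.21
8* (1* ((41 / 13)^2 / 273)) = 13448 / 46137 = 0.29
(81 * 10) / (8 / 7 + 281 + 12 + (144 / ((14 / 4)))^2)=39690 / 97357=0.41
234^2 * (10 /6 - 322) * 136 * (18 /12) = -3578195088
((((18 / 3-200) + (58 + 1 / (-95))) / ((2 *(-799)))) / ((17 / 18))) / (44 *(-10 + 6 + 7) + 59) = 116289 / 246463535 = 0.00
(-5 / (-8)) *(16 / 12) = 5 / 6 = 0.83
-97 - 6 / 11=-1073 / 11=-97.55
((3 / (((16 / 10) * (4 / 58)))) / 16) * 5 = 2175 / 256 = 8.50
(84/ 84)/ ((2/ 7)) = 7/ 2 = 3.50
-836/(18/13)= -5434/9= -603.78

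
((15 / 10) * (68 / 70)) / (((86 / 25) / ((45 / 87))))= 3825 / 17458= 0.22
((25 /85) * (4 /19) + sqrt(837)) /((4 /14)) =70 /323 + 21 * sqrt(93) /2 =101.48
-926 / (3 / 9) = -2778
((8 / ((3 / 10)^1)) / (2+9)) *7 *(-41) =-22960 / 33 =-695.76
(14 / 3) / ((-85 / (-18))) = 84 / 85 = 0.99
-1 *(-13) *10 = 130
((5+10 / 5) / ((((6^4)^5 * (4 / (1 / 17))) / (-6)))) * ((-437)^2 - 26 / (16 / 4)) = -2673475 / 82872924641427456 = -0.00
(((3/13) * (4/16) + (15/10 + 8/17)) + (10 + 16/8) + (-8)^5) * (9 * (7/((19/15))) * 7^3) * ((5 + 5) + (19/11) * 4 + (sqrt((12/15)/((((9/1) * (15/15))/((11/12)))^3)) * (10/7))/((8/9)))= -872820849337605/92378-546226850015 * sqrt(165)/268736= -9474471633.88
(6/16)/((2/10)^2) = 75/8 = 9.38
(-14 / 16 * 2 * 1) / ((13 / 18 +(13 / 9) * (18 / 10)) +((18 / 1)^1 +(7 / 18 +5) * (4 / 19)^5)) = -0.08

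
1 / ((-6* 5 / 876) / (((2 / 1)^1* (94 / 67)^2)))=-2580112 / 22445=-114.95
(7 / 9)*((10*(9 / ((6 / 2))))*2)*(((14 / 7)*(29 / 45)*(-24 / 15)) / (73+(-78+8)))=-12992 / 405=-32.08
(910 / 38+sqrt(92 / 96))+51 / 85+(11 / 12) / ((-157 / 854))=20.54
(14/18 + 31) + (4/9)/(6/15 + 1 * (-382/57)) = 128129/4041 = 31.71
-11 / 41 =-0.27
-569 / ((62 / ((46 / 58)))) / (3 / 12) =-26174 / 899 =-29.11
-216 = -216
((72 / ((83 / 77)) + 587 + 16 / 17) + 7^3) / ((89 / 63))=88691778 / 125579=706.26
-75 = -75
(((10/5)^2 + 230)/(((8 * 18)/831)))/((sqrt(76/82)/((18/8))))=97227 * sqrt(1558)/1216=3156.00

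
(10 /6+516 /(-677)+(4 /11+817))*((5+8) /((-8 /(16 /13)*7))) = -233.79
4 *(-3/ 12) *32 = -32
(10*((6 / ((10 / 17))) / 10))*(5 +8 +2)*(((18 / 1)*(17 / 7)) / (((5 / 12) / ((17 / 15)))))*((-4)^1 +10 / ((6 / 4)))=8489664 / 175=48512.37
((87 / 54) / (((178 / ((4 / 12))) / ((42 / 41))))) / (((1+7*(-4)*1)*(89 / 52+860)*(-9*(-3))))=-5278 / 1072776257001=-0.00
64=64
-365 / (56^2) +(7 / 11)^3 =589833 / 4174016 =0.14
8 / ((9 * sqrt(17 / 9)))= 8 * sqrt(17) / 51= 0.65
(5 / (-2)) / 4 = -5 / 8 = -0.62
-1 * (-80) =80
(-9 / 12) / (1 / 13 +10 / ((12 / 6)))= -13 / 88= -0.15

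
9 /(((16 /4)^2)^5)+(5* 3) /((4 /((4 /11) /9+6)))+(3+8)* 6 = 3067609385 /34603008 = 88.65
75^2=5625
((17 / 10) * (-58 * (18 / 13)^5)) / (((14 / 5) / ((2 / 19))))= -18.86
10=10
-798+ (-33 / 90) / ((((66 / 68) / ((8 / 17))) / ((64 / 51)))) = -1831922 / 2295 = -798.22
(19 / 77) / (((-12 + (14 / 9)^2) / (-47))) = 72333 / 59752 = 1.21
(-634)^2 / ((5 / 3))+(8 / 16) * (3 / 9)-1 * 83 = 7232723 / 30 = 241090.77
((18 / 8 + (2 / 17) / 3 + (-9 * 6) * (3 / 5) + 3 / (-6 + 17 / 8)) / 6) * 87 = -447.83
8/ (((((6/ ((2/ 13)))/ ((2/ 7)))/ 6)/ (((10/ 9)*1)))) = 320/ 819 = 0.39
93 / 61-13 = -700 / 61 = -11.48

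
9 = 9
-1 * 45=-45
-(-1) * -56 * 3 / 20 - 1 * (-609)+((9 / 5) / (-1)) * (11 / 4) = 11913 / 20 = 595.65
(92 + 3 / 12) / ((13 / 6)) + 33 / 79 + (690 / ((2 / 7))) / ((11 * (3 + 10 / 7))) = 64836921 / 700414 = 92.57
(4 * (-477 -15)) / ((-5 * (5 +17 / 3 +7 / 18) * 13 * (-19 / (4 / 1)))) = -141696 / 245765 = -0.58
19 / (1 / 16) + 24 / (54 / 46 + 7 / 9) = 31946 / 101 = 316.30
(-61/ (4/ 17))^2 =1075369/ 16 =67210.56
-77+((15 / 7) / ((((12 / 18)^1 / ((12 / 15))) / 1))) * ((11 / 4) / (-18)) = -2167 / 28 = -77.39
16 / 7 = 2.29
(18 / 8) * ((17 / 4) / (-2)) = -153 / 32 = -4.78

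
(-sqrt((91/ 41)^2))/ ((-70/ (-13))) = -169/ 410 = -0.41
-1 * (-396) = 396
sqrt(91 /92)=sqrt(2093) /46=0.99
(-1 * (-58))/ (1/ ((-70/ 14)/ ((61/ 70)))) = -20300/ 61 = -332.79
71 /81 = 0.88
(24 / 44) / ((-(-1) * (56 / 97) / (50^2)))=181875 / 77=2362.01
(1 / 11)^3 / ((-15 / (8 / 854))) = -4 / 8525055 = -0.00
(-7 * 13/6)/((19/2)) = -1.60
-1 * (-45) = 45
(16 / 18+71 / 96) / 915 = 469 / 263520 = 0.00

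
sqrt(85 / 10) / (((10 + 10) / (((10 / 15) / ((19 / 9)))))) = 3 *sqrt(34) / 380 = 0.05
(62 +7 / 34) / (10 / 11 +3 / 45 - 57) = -348975 / 314296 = -1.11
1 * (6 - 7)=-1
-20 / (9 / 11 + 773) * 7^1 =-55 / 304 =-0.18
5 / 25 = 1 / 5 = 0.20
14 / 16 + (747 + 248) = 7967 / 8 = 995.88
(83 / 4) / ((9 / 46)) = 1909 / 18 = 106.06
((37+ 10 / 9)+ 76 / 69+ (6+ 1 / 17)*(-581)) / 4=-3062378 / 3519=-870.24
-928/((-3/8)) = 7424/3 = 2474.67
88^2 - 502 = 7242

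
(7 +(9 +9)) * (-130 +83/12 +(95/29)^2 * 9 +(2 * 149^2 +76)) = 11215112975/10092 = 1111287.45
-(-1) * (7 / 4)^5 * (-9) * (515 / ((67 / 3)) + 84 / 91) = -3159732807 / 891904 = -3542.68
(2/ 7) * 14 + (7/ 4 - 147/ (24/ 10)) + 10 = -91/ 2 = -45.50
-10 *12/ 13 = -120/ 13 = -9.23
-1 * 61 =-61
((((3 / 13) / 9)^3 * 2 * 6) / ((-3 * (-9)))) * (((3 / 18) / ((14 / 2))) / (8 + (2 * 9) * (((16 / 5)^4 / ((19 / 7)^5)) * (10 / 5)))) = 1547561875 / 291679577417103876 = 0.00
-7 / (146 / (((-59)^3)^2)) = -295263735487 / 146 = -2022354352.65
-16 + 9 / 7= -103 / 7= -14.71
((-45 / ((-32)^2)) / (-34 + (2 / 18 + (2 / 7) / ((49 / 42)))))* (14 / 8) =138915 / 60772352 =0.00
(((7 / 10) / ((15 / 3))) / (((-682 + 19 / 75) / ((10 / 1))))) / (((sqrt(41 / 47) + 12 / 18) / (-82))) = -2428020 / 9254711 + 77490 * sqrt(1927) / 9254711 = 0.11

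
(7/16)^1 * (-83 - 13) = -42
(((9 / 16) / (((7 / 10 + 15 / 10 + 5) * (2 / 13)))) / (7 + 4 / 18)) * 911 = 8199 / 128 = 64.05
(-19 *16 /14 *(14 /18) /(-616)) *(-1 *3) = -19 /231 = -0.08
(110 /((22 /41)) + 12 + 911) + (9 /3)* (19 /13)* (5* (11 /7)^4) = 39380949 /31213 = 1261.68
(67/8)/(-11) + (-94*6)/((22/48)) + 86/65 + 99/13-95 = -7535347/5720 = -1317.37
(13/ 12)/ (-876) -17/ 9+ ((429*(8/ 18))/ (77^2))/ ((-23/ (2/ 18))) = -1.89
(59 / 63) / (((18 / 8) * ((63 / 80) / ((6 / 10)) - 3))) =-3776 / 15309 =-0.25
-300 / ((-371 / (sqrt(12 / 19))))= 600 * sqrt(57) / 7049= 0.64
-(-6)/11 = 6/11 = 0.55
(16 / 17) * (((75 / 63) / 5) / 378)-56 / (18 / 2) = -419792 / 67473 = -6.22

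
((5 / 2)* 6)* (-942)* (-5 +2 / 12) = 68295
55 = 55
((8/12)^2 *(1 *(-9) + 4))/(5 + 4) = -20/81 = -0.25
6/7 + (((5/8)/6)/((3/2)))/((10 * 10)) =8647/10080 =0.86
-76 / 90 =-38 / 45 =-0.84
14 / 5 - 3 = -1 / 5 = -0.20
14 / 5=2.80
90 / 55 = 1.64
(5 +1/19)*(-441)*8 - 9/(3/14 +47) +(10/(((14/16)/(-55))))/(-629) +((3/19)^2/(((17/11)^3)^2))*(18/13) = -345678007298546966276/19393013779859083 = -17824.87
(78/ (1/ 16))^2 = 1557504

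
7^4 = 2401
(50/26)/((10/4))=10/13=0.77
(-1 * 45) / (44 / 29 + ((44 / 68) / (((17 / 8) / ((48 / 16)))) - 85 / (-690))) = -17.62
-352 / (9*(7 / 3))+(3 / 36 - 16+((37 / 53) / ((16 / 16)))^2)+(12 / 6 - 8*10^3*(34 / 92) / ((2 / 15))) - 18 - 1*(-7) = -22215.10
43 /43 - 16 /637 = 621 /637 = 0.97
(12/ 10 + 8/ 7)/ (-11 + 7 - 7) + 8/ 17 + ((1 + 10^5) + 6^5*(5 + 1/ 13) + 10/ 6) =35603242594/ 255255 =139481.08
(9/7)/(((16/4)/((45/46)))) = 405/1288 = 0.31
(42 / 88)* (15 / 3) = 105 / 44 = 2.39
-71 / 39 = -1.82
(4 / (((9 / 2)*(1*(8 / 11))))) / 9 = 11 / 81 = 0.14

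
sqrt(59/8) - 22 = -22 + sqrt(118)/4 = -19.28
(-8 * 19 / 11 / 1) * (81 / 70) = -6156 / 385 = -15.99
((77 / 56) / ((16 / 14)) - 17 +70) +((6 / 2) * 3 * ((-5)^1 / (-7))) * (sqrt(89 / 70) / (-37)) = 3469 / 64 - 9 * sqrt(6230) / 3626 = 54.01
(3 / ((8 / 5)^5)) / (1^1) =9375 / 32768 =0.29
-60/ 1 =-60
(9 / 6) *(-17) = -51 / 2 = -25.50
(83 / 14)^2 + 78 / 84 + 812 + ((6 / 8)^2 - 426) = 331349 / 784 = 422.64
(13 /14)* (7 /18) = 13 /36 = 0.36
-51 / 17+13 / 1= 10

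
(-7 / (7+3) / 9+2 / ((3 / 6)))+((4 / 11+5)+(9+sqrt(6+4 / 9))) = sqrt(58) / 3+18103 / 990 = 20.82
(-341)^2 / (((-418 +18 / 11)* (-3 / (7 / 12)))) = 8953637 / 164880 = 54.30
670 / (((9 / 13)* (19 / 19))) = 8710 / 9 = 967.78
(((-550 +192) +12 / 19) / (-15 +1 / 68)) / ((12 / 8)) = 923440 / 58083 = 15.90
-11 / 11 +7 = 6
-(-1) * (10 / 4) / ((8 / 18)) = 45 / 8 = 5.62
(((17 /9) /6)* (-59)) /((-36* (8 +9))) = 59 /1944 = 0.03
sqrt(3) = 1.73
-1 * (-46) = 46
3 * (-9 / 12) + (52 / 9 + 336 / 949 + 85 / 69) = 4018217 / 785772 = 5.11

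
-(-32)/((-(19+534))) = -0.06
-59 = -59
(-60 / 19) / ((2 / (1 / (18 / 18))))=-30 / 19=-1.58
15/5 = 3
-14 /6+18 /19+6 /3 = 35 /57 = 0.61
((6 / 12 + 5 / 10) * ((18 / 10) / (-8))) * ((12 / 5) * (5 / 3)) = -9 / 10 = -0.90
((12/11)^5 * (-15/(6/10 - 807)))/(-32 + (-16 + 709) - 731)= -3240/7891499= -0.00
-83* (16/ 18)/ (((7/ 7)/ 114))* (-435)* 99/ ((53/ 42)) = 15212625120/ 53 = 287030662.64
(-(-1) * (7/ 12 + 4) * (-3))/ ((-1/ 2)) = 55/ 2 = 27.50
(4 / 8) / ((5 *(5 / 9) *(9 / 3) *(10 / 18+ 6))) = 27 / 2950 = 0.01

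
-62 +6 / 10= -307 / 5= -61.40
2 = 2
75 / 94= 0.80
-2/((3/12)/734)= -5872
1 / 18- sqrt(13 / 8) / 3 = 1 / 18- sqrt(26) / 12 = -0.37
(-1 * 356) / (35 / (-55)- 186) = 3916 / 2053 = 1.91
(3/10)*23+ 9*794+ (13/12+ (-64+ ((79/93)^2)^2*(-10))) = 10599562550533/1496104020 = 7084.78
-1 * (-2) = 2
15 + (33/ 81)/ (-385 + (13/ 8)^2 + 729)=8985629/ 598995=15.00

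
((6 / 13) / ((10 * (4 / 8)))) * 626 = 3756 / 65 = 57.78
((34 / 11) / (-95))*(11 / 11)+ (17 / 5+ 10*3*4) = 128919 / 1045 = 123.37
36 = 36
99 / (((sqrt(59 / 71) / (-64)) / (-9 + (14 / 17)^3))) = 58672.83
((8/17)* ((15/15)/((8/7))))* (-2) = -14/17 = -0.82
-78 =-78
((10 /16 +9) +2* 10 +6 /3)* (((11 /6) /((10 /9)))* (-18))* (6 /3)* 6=-225423 /20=-11271.15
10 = 10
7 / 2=3.50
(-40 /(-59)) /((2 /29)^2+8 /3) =5046 /19883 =0.25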